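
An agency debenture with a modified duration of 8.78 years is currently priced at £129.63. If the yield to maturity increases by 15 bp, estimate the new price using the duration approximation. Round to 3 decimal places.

Duration approximation: ΔP/P ≈ -D_mod · Δy = -8.78 × (+0.0015) = -0.013170.
New price ≈ 129.63 × (1 - 0.013170) = 127.9227729.

£127.923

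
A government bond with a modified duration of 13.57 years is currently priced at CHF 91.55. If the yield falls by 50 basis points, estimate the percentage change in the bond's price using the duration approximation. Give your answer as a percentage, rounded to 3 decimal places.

Duration approximation: ΔP/P ≈ -D_mod · Δy = -13.57 × (-0.005) = +0.067850.
As a percentage: +6.7850%.

+6.785%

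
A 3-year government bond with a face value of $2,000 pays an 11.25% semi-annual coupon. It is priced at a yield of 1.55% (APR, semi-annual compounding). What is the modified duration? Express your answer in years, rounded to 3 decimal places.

Periodic yield y = 0.00775. First find Macaulay duration:
  t   CF        PV=CF/(1+0.00775)^t    t·PV
  1       112.50       111.6348       111.6348
  2       112.50       110.7763       221.5526
  3       112.50       109.9244       329.7732
  4       112.50       109.0790       436.3161
  5       112.50       108.2402       541.2009
  6     2,112.50     2,016.8792    12,101.2749
  Σ                  2,566.5339    13,741.7526
P = 2,566.5339; Macaulay duration = 13,741.7526 / 2,566.5339 = 5.35421 half-year periods = 2.67710 years.
Modified duration = D_Mac / (1 + y) = 2.67710 / 1.00775 = 2.65652 years.

2.657 years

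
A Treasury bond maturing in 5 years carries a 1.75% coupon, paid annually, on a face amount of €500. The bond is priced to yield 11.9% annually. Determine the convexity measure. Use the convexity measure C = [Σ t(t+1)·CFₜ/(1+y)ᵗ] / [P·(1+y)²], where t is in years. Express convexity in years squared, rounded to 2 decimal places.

With y = 0.119:
  t   CF        PV=CF/(1+0.119)^t    t·PV        t(t+1)·PV
  1         8.75         7.8195         7.8195          15.6390
  2         8.75         6.9879        13.9758          41.9275
  3         8.75         6.2448        18.7344          74.9375
  4         8.75         5.5807        22.3228         111.6138
  5       508.75       289.9706     1,449.8531       8,699.1184
  Σ                    316.6035     1,512.7055       8,943.2362
P = 316.6035.
Convexity = Σ t(t+1)·PV / [P·(1+y)²] = 8,943.2362 / (316.6035 × 1.252161) = 22.55895.

22.56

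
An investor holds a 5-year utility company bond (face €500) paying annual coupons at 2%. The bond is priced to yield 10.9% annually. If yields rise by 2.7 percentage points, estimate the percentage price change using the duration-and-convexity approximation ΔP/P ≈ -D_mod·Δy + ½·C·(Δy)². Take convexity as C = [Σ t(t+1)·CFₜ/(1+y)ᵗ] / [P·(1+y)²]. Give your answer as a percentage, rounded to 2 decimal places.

-10.75%

With y = 0.109:
  t   CF        PV=CF/(1+0.109)^t    t·PV        t(t+1)·PV
  1        10.00         9.0171         9.0171          18.0343
  2        10.00         8.1309        16.2617          48.7852
  3        10.00         7.3317        21.9951          87.9805
  4        10.00         6.6111        26.4444         132.2220
  5       510.00       304.0272     1,520.1360       9,120.8161
  Σ                    335.1180     1,593.8544       9,407.8382
P = 335.1180; D_Mac = 4.75610 yrs; D_mod = 4.28864 yrs; C = 22.82596.
Duration effect: -4.28864 × (+0.027) = -0.115793
Convexity effect: 0.5 × 22.82596 × (0.027)² = +0.0083201
ΔP/P ≈ -0.115793 + 0.0083201 = -0.107473 = -10.7473%.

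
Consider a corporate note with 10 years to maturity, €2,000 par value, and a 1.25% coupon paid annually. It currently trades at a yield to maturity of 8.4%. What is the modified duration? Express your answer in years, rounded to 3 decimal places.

8.484 years

Periodic yield y = 0.084. First find Macaulay duration:
  t   CF        PV=CF/(1+0.084)^t    t·PV
  1        25.00        23.0627        23.0627
  2        25.00        21.2756        42.5512
  3        25.00        19.6269        58.8808
  4        25.00        18.1060        72.4241
  5        25.00        16.7030        83.5148
  6        25.00        15.4086        92.4518
  7        25.00        14.2146        99.5023
  8        25.00        13.1131       104.9049
  9        25.00        12.0970       108.8727
  10    2,025.00       903.9246     9,039.2460
  Σ                  1,057.5321     9,725.4113
P = 1,057.5321; Macaulay duration = 9,725.4113 / 1,057.5321 = 9.19633 years.
Modified duration = D_Mac / (1 + y) = 9.19633 / 1.084 = 8.48370 years.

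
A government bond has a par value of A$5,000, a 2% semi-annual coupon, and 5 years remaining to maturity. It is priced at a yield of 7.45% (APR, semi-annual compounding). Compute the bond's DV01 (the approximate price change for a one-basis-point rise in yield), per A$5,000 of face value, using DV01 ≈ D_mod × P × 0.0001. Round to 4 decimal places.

Periodic yield y = 0.03725.
  t   CF        PV=CF/(1+0.03725)^t    t·PV
  1        50.00        48.2044        48.2044
  2        50.00        46.4733        92.9465
  3        50.00        44.8043       134.4129
  4        50.00        43.1953       172.7811
  5        50.00        41.6440       208.2202
  6        50.00        40.1485       240.8910
  7        50.00        38.7067       270.9467
  8        50.00        37.3166       298.5331
  9        50.00        35.9765       323.7886
  10    5,050.00     3,503.1356    35,031.3556
  Σ                  3,879.6051    36,822.0800
P = 3,879.6051; D_Mac = 9.49119 half-year periods = 4.74560 yrs; D_mod = 4.57517 yrs.
DV01 ≈ 4.57517 × 3,879.6051 × 0.0001 = 1.774986.

A$1.7750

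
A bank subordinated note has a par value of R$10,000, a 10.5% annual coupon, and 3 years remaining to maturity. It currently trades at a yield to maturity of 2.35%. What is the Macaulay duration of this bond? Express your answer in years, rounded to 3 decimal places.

2.752 years

Periodic yield y = 0.0235. Discount each cash flow and weight by its year:
  t   CF        PV=CF/(1+0.0235)^t    t·PV
  1     1,050.00     1,025.8915     1,025.8915
  2     1,050.00     1,002.3366     2,004.6733
  3    11,050.00    10,306.2041    30,918.6122
  Σ                 12,334.4322    33,949.1770
Price P = Σ PV = 12,334.4322.
Macaulay duration = Σ(t·PV) / P = 33,949.1770 / 12,334.4322 = 2.75239 years.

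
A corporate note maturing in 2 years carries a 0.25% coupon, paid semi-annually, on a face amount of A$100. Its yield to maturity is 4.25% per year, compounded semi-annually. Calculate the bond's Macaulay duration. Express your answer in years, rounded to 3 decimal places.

1.996 years

Periodic yield y = 0.02125. Discount each cash flow and weight by its period:
  t   CF        PV=CF/(1+0.02125)^t    t·PV
  1        0.125         0.1224         0.1224
  2        0.125         0.1199         0.2397
  3        0.125         0.1174         0.3521
  4      100.125        92.0480       368.1919
  Σ                     92.4076       368.9061
Price P = Σ PV = 92.4076.
Macaulay duration = Σ(t·PV) / P = 368.9061 / 92.4076 = 3.99216 half-year periods.
In years: 3.99216 / 2 = 1.99608 years.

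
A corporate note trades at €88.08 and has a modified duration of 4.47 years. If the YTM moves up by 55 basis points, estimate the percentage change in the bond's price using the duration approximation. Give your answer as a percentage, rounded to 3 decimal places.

-2.459%

Duration approximation: ΔP/P ≈ -D_mod · Δy = -4.47 × (+0.0055) = -0.024585.
As a percentage: -2.4585%.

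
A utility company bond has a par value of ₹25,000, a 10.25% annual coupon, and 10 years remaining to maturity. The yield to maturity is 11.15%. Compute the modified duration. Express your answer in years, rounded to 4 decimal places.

Periodic yield y = 0.1115. First find Macaulay duration:
  t   CF        PV=CF/(1+0.1115)^t    t·PV
  1     2,562.50     2,305.4431     2,305.4431
  2     2,562.50     2,074.1728     4,148.3456
  3     2,562.50     1,866.1024     5,598.3072
  4     2,562.50     1,678.9045     6,715.6182
  5     2,562.50     1,510.4854     7,552.4271
  6     2,562.50     1,358.9612     8,153.7675
  7     2,562.50     1,222.6372     8,558.4604
  8     2,562.50     1,099.9885     8,799.9079
  9     2,562.50       989.6433     8,906.7893
  10   27,562.50     9,576.8776    95,768.7759
  Σ                 23,683.2161   156,507.8423
P = 23,683.2161; Macaulay duration = 156,507.8423 / 23,683.2161 = 6.60839 years.
Modified duration = D_Mac / (1 + y) = 6.60839 / 1.1115 = 5.94547 years.

5.9455 years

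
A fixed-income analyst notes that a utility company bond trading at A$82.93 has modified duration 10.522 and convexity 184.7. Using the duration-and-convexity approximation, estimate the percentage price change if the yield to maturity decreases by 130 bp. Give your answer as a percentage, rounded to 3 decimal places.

+15.239%

Duration effect: -D_mod·Δy = -10.522 × (-0.013) = +0.136786
Convexity effect: ½·C·(Δy)² = 0.5 × 184.7 × (-0.013)² = +0.01560715
ΔP/P ≈ +0.136786 + 0.01560715 = +0.15239315
= +15.239315%.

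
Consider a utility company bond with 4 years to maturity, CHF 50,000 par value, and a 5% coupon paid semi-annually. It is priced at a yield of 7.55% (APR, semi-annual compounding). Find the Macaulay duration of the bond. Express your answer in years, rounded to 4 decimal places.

3.6564 years

Periodic yield y = 0.03775. Discount each cash flow and weight by its period:
  t   CF        PV=CF/(1+0.03775)^t    t·PV
  1     1,250.00     1,204.5290     1,204.5290
  2     1,250.00     1,160.7121     2,321.4243
  3     1,250.00     1,118.4892     3,355.4675
  4     1,250.00     1,077.8021     4,311.2086
  5     1,250.00     1,038.5952     5,192.9759
  6     1,250.00     1,000.8144     6,004.8866
  7     1,250.00       964.4080     6,750.8562
  8    51,250.00    38,102.3650   304,818.9202
  Σ                 45,667.7152   333,960.2684
Price P = Σ PV = 45,667.7152.
Macaulay duration = Σ(t·PV) / P = 333,960.2684 / 45,667.7152 = 7.31283 half-year periods.
In years: 7.31283 / 2 = 3.65642 years.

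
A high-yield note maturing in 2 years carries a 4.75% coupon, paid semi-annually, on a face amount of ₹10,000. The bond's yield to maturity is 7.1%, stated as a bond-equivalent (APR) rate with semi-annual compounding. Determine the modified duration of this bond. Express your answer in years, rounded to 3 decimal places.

1.864 years

Periodic yield y = 0.0355. First find Macaulay duration:
  t   CF        PV=CF/(1+0.0355)^t    t·PV
  1       237.50       229.3578       229.3578
  2       237.50       221.4947       442.9895
  3       237.50       213.9012       641.7037
  4    10,237.50     8,904.1712    35,616.6848
  Σ                  9,568.9250    36,930.7358
P = 9,568.9250; Macaulay duration = 36,930.7358 / 9,568.9250 = 3.85944 half-year periods = 1.92972 years.
Modified duration = D_Mac / (1 + y) = 1.92972 / 1.0355 = 1.86357 years.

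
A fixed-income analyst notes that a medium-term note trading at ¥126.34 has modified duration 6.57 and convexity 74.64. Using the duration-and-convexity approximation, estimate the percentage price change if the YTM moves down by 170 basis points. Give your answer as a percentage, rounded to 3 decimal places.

Duration effect: -D_mod·Δy = -6.57 × (-0.017) = +0.111690
Convexity effect: ½·C·(Δy)² = 0.5 × 74.64 × (-0.017)² = +0.01078548
ΔP/P ≈ +0.111690 + 0.01078548 = +0.12247548
= +12.247548%.

+12.248%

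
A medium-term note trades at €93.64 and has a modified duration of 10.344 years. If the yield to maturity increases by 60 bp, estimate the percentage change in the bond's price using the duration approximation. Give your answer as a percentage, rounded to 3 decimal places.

-6.206%

Duration approximation: ΔP/P ≈ -D_mod · Δy = -10.344 × (+0.006) = -0.062064.
As a percentage: -6.2064%.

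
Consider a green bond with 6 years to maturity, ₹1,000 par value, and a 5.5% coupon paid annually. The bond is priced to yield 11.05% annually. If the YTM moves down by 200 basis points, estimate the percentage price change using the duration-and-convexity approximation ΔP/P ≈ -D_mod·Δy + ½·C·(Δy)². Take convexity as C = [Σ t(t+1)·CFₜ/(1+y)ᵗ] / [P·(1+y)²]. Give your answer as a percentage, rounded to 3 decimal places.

With y = 0.1105:
  t   CF        PV=CF/(1+0.1105)^t    t·PV        t(t+1)·PV
  1        55.00        49.5272        49.5272          99.0545
  2        55.00        44.5990        89.1981         267.5943
  3        55.00        40.1612       120.4837         481.9348
  4        55.00        36.1650       144.6600         723.2999
  5        55.00        32.5664       162.8320         976.9923
  6     1,055.00       562.5240     3,375.1442      23,626.0094
  Σ                    765.5430     3,941.8453      26,174.8851
P = 765.5430; D_Mac = 5.14908 yrs; D_mod = 4.63673 yrs; C = 27.72542.
Duration effect: -4.63673 × (-0.02) = +0.092735
Convexity effect: 0.5 × 27.72542 × (-0.02)² = +0.0055451
ΔP/P ≈ +0.092735 + 0.0055451 = +0.098280 = +9.8280%.

+9.828%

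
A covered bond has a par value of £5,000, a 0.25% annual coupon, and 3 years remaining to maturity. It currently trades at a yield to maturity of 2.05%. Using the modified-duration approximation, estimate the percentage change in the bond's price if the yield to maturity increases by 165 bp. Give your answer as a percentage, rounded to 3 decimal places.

-4.838%

Periodic yield y = 0.0205. Modified duration first:
  t   CF        PV=CF/(1+0.0205)^t    t·PV
  1        12.50        12.2489        12.2489
  2        12.50        12.0028        24.0057
  3     5,012.50     4,716.4513    14,149.3540
  Σ                  4,740.7031    14,185.6086
P = 4,740.7031; D_Mac = 2.99230 yrs; D_mod = 2.99230/(1+0.0205) = 2.93219 yrs.
ΔP/P ≈ -D_mod · Δy = -2.93219 × (+0.0165) = -0.048381 = -4.8381%.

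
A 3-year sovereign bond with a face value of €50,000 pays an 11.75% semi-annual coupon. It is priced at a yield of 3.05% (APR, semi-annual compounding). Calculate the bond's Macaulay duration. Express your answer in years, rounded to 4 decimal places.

Periodic yield y = 0.01525. Discount each cash flow and weight by its period:
  t   CF        PV=CF/(1+0.01525)^t    t·PV
  1     2,937.50     2,893.3760     2,893.3760
  2     2,937.50     2,849.9148     5,699.8296
  3     2,937.50     2,807.1064     8,421.3193
  4     2,937.50     2,764.9411    11,059.7644
  5     2,937.50     2,723.4091    13,617.0455
  6    52,937.50    48,342.0918   290,052.5508
  Σ                 62,380.8393   331,743.8856
Price P = Σ PV = 62,380.8393.
Macaulay duration = Σ(t·PV) / P = 331,743.8856 / 62,380.8393 = 5.31804 half-year periods.
In years: 5.31804 / 2 = 2.65902 years.

2.6590 years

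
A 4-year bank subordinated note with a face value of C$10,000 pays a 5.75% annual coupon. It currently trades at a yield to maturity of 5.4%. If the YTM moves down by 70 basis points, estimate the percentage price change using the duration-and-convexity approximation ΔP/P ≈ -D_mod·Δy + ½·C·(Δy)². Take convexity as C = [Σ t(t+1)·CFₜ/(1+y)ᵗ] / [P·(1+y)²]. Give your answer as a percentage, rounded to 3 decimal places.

+2.489%

With y = 0.054:
  t   CF        PV=CF/(1+0.054)^t    t·PV        t(t+1)·PV
  1       575.00       545.5408       545.5408       1,091.0816
  2       575.00       517.5909     1,035.1818       3,105.5453
  3       575.00       491.0729     1,473.2188       5,892.8754
  4    10,575.00     8,568.7591    34,275.0363     171,375.1817
  Σ                 10,122.9637    37,328.9778     181,464.6840
P = 10,122.9637; D_Mac = 3.68755 yrs; D_mod = 3.49863 yrs; C = 16.13627.
Duration effect: -3.49863 × (-0.007) = +0.024490
Convexity effect: 0.5 × 16.13627 × (-0.007)² = +0.0003953
ΔP/P ≈ +0.024490 + 0.0003953 = +0.024886 = +2.4886%.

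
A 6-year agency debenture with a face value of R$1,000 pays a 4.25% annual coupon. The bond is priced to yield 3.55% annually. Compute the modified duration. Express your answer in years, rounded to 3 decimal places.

Periodic yield y = 0.0355. First find Macaulay duration:
  t   CF        PV=CF/(1+0.0355)^t    t·PV
  1        42.50        41.0430        41.0430
  2        42.50        39.6359        79.2718
  3        42.50        38.2771       114.8312
  4        42.50        36.9648       147.8593
  5        42.50        35.6976       178.4878
  6     1,042.50       845.6204     5,073.7223
  Σ                  1,037.2387     5,635.2153
P = 1,037.2387; Macaulay duration = 5,635.2153 / 1,037.2387 = 5.43290 years.
Modified duration = D_Mac / (1 + y) = 5.43290 / 1.0355 = 5.24665 years.

5.247 years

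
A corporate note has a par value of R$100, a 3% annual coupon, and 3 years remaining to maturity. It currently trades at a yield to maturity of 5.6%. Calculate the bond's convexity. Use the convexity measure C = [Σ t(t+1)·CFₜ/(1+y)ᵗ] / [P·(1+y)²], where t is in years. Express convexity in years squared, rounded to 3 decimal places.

10.331

With y = 0.056:
  t   CF        PV=CF/(1+0.056)^t    t·PV        t(t+1)·PV
  1         3.00         2.8409         2.8409           5.6818
  2         3.00         2.6903         5.3805          16.1415
  3       103.00        87.4672       262.4017       1,049.6070
  Σ                     92.9984       270.6232       1,071.4303
P = 92.9984.
Convexity = Σ t(t+1)·PV / [P·(1+y)²] = 1,071.4303 / (92.9984 × 1.115136) = 10.33143.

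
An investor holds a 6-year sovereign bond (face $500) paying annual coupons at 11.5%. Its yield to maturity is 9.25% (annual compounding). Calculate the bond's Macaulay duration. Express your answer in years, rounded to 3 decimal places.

Periodic yield y = 0.0925. Discount each cash flow and weight by its year:
  t   CF        PV=CF/(1+0.0925)^t    t·PV
  1        57.50        52.6316        52.6316
  2        57.50        48.1754        96.3507
  3        57.50        44.0964       132.2893
  4        57.50        40.3629       161.4515
  5        57.50        36.9454       184.7271
  6       557.50       327.8810     1,967.2858
  Σ                    550.0926     2,594.7360
Price P = Σ PV = 550.0926.
Macaulay duration = Σ(t·PV) / P = 2,594.7360 / 550.0926 = 4.71691 years.

4.717 years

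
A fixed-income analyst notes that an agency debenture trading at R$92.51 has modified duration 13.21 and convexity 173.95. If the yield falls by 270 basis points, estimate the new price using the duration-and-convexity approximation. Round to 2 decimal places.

R$131.37

Duration effect: -D_mod·Δy = -13.21 × (-0.027) = +0.356670
Convexity effect: ½·C·(Δy)² = 0.5 × 173.95 × (-0.027)² = +0.063404775
ΔP/P ≈ +0.356670 + 0.063404775 = +0.420074775
New price ≈ 92.51 × (1 + 0.420074775) = 131.37111743525.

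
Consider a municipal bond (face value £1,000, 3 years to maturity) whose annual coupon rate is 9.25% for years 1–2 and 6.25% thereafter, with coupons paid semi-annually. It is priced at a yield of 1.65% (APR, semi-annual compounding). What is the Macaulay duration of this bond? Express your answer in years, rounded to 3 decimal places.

2.721 years

Periodic yield y = 0.00825. Discount each cash flow and weight by its period:
  t   CF        PV=CF/(1+0.00825)^t    t·PV
  1        46.25        45.8716        45.8716
  2        46.25        45.4962        90.9924
  3        46.25        45.1239       135.3718
  4        46.25        44.7547       179.0189
  5        31.25        29.9922       149.9612
  6     1,031.25       981.6453     5,889.8716
  Σ                  1,192.8839     6,491.0875
Price P = Σ PV = 1,192.8839.
Macaulay duration = Σ(t·PV) / P = 6,491.0875 / 1,192.8839 = 5.44151 half-year periods.
In years: 5.44151 / 2 = 2.72075 years.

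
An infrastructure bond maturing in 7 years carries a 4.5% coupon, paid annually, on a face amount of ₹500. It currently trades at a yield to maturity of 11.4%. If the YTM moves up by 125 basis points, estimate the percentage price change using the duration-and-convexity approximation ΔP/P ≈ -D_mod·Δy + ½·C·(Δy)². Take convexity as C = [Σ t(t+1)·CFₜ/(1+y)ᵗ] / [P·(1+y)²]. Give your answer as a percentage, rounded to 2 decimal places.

-6.39%

With y = 0.114:
  t   CF        PV=CF/(1+0.114)^t    t·PV        t(t+1)·PV
  1        22.50        20.1975        20.1975          40.3950
  2        22.50        18.1306        36.2612         108.7836
  3        22.50        16.2752        48.8257         195.3027
  4        22.50        14.6097        58.4389         292.1943
  5        22.50        13.1146        65.5732         393.4394
  6        22.50        11.7726        70.6354         494.4480
  7       522.50       245.4087     1,717.8609      13,742.8873
  Σ                    339.5089     2,017.7928      15,267.4503
P = 339.5089; D_Mac = 5.94327 yrs; D_mod = 5.33507 yrs; C = 36.23639.
Duration effect: -5.33507 × (+0.0125) = -0.066688
Convexity effect: 0.5 × 36.23639 × (0.0125)² = +0.0028310
ΔP/P ≈ -0.066688 + 0.0028310 = -0.063857 = -6.3857%.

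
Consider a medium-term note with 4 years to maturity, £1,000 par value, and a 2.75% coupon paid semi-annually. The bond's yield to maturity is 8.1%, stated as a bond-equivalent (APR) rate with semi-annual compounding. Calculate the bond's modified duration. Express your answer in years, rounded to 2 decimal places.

Periodic yield y = 0.0405. First find Macaulay duration:
  t   CF        PV=CF/(1+0.0405)^t    t·PV
  1        13.75        13.2148        13.2148
  2        13.75        12.7004        25.4009
  3        13.75        12.2061        36.6183
  4        13.75        11.7310        46.9239
  5        13.75        11.2744        56.3718
  6        13.75        10.8355        65.0132
  7        13.75        10.4138        72.8964
  8     1,013.75       737.8944     5,903.1549
  Σ                    820.2703     6,219.5942
P = 820.2703; Macaulay duration = 6,219.5942 / 820.2703 = 7.58237 half-year periods = 3.79119 years.
Modified duration = D_Mac / (1 + y) = 3.79119 / 1.0405 = 3.64362 years.

3.64 years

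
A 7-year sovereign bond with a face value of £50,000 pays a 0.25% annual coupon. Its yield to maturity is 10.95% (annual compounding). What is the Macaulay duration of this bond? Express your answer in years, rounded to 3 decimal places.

Periodic yield y = 0.1095. Discount each cash flow and weight by its year:
  t   CF        PV=CF/(1+0.1095)^t    t·PV
  1       125.00       112.6634       112.6634
  2       125.00       101.5443       203.0885
  3       125.00        91.5225       274.5676
  4       125.00        82.4899       329.9596
  5       125.00        74.3487       371.7436
  6       125.00        67.0110       402.0661
  7    50,125.00    24,219.3922   169,535.7452
  Σ                 24,748.9720   171,229.8340
Price P = Σ PV = 24,748.9720.
Macaulay duration = Σ(t·PV) / P = 171,229.8340 / 24,748.9720 = 6.91866 years.

6.919 years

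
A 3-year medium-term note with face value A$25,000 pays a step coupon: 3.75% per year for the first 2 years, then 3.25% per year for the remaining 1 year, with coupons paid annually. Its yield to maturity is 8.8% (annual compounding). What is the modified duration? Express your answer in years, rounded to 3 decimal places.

Periodic yield y = 0.088. First find Macaulay duration:
  t   CF        PV=CF/(1+0.088)^t    t·PV
  1       937.50       861.6728       861.6728
  2       937.50       791.9787     1,583.9573
  3    25,812.50    20,042.1073    60,126.3219
  Σ                 21,695.7588    62,571.9520
P = 21,695.7588; Macaulay duration = 62,571.9520 / 21,695.7588 = 2.88406 years.
Modified duration = D_Mac / (1 + y) = 2.88406 / 1.088 = 2.65079 years.

2.651 years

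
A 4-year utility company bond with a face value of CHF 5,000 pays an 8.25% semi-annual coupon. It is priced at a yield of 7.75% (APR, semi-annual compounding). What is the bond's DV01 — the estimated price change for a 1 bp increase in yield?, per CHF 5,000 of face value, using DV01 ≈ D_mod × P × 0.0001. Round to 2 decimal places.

CHF 1.71

Periodic yield y = 0.03875.
  t   CF        PV=CF/(1+0.03875)^t    t·PV
  1       206.25       198.5560       198.5560
  2       206.25       191.1489       382.2979
  3       206.25       184.0182       552.0547
  4       206.25       177.1535       708.6141
  5       206.25       170.5449       852.7246
  6       206.25       164.1828       985.0970
  7       206.25       158.0581     1,106.4066
  8     5,206.25     3,840.9329    30,727.4635
  Σ                  5,084.5954    35,513.2142
P = 5,084.5954; D_Mac = 6.98447 half-year periods = 3.49224 yrs; D_mod = 3.36196 yrs.
DV01 ≈ 3.36196 × 5,084.5954 × 0.0001 = 1.709421.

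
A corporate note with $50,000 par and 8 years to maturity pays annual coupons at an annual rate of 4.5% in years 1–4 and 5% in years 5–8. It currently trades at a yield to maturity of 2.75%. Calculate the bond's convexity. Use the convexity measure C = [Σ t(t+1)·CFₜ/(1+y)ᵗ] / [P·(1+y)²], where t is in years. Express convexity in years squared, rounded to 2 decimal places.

56.38

With y = 0.0275:
  t   CF        PV=CF/(1+0.0275)^t    t·PV        t(t+1)·PV
  1     2,250.00     2,189.7810     2,189.7810       4,379.5620
  2     2,250.00     2,131.1737     4,262.3475      12,787.0425
  3     2,250.00     2,074.1350     6,222.4051      24,889.6204
  4     2,250.00     2,018.6229     8,074.4916      40,372.4580
  5     2,500.00     2,182.8850    10,914.4250      65,486.5499
  6     2,500.00     2,124.4623    12,746.7737      89,227.4159
  7     2,500.00     2,067.6032    14,473.2224     115,785.7790
  8    52,500.00    42,257.5836   338,060.6686   3,042,546.0171
  Σ                 57,046.2467   396,944.1148   3,395,474.4448
P = 57,046.2467.
Convexity = Σ t(t+1)·PV / [P·(1+y)²] = 3,395,474.4448 / (57,046.2467 × 1.055756) = 56.37801.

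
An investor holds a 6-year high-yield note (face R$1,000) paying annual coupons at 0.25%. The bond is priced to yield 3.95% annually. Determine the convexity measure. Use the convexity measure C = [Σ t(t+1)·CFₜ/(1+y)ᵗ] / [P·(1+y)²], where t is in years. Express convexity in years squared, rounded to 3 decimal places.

38.503

With y = 0.0395:
  t   CF        PV=CF/(1+0.0395)^t    t·PV        t(t+1)·PV
  1         2.50         2.4050         2.4050           4.8100
  2         2.50         2.3136         4.6272          13.8817
  3         2.50         2.2257         6.6771          26.7084
  4         2.50         2.1411         8.5645          42.8225
  5         2.50         2.0598        10.2988          61.7929
  6     1,002.50       794.5796     4,767.4777      33,372.3439
  Σ                    805.7248     4,800.0503      33,522.3594
P = 805.7248.
Convexity = Σ t(t+1)·PV / [P·(1+y)²] = 33,522.3594 / (805.7248 × 1.080560) = 38.50338.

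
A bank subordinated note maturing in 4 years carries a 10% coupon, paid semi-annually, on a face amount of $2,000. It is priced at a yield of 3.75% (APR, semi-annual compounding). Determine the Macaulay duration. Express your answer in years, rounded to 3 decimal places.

3.462 years

Periodic yield y = 0.01875. Discount each cash flow and weight by its period:
  t   CF        PV=CF/(1+0.01875)^t    t·PV
  1       100.00        98.1595        98.1595
  2       100.00        96.3529       192.7058
  3       100.00        94.5795       283.7386
  4       100.00        92.8388       371.3552
  5       100.00        91.1301       455.6505
  6       100.00        89.4529       536.7172
  7       100.00        87.8065       614.6455
  8     2,100.00     1,809.9989    14,479.9915
  Σ                  2,460.3191    17,032.9638
Price P = Σ PV = 2,460.3191.
Macaulay duration = Σ(t·PV) / P = 17,032.9638 / 2,460.3191 = 6.92307 half-year periods.
In years: 6.92307 / 2 = 3.46154 years.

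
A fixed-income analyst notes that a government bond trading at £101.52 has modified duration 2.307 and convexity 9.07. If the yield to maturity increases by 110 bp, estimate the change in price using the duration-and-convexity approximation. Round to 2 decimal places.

Duration effect: -D_mod·Δy = -2.307 × (+0.011) = -0.025377
Convexity effect: ½·C·(Δy)² = 0.5 × 9.07 × (0.011)² = +0.000548735
ΔP/P ≈ -0.025377 + 0.000548735 = -0.024828265
ΔP ≈ 101.52 × (-0.024828265) = -2.5205654628.

-£2.52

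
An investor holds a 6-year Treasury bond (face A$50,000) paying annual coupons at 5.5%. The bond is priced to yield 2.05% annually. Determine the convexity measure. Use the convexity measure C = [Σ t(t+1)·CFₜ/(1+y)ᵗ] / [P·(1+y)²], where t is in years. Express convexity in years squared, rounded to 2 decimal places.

34.44

With y = 0.0205:
  t   CF        PV=CF/(1+0.0205)^t    t·PV        t(t+1)·PV
  1     2,750.00     2,694.7575     2,694.7575       5,389.5149
  2     2,750.00     2,640.6247     5,281.2493      15,843.7480
  3     2,750.00     2,587.5793     7,762.7379      31,050.9515
  4     2,750.00     2,535.5995    10,142.3980      50,711.9900
  5     2,750.00     2,484.6639    12,423.3195      74,539.9167
  6    52,750.00    46,702.9603   280,217.7619   1,961,524.3333
  Σ                 59,646.1851   318,522.2240   2,139,060.4545
P = 59,646.1851.
Convexity = Σ t(t+1)·PV / [P·(1+y)²] = 2,139,060.4545 / (59,646.1851 × 1.041420) = 34.43613.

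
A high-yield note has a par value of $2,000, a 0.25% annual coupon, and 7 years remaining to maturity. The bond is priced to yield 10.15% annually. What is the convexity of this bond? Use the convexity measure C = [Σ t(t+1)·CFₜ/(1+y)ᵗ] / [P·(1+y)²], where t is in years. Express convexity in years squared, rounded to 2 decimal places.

With y = 0.1015:
  t   CF        PV=CF/(1+0.1015)^t    t·PV        t(t+1)·PV
  1         5.00         4.5393         4.5393           9.0785
  2         5.00         4.1210         8.2420          24.7259
  3         5.00         3.7412        11.2237          44.8950
  4         5.00         3.3965        13.5860          67.9301
  5         5.00         3.0835        15.4176          92.5058
  6         5.00         2.7994        16.7963         117.5743
  7     2,005.00     1,019.1142     7,133.7996      57,070.3970
  Σ                  1,040.7951     7,203.6046      57,427.1065
P = 1,040.7951.
Convexity = Σ t(t+1)·PV / [P·(1+y)²] = 57,427.1065 / (1,040.7951 × 1.213302) = 45.47604.

45.48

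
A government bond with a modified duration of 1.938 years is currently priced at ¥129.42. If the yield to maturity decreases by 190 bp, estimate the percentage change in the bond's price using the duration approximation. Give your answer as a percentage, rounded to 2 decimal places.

Duration approximation: ΔP/P ≈ -D_mod · Δy = -1.938 × (-0.019) = +0.036822.
As a percentage: +3.6822%.

+3.68%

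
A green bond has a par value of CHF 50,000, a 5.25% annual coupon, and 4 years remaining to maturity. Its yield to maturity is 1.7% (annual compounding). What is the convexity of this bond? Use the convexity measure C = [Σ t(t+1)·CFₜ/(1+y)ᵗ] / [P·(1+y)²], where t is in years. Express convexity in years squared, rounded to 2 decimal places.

17.60

With y = 0.017:
  t   CF        PV=CF/(1+0.017)^t    t·PV        t(t+1)·PV
  1     2,625.00     2,581.1209     2,581.1209       5,162.2419
  2     2,625.00     2,537.9754     5,075.9507      15,227.8522
  3     2,625.00     2,495.5510     7,486.6530      29,946.6120
  4    52,625.00    49,193.5651   196,774.2603     983,871.3015
  Σ                 56,808.2124   211,917.9849   1,034,208.0075
P = 56,808.2124.
Convexity = Σ t(t+1)·PV / [P·(1+y)²] = 1,034,208.0075 / (56,808.2124 × 1.034289) = 17.60171.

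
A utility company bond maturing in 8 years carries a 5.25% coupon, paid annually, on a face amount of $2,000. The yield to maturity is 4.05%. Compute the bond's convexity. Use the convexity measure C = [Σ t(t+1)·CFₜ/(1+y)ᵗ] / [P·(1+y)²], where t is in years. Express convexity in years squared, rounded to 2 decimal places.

53.22

With y = 0.0405:
  t   CF        PV=CF/(1+0.0405)^t    t·PV        t(t+1)·PV
  1       105.00       100.9130       100.9130         201.8260
  2       105.00        96.9851       193.9703         581.9108
  3       105.00        93.2101       279.6303       1,118.5214
  4       105.00        89.5820       358.3282       1,791.6409
  5       105.00        86.0952       430.4759       2,582.8556
  6       105.00        82.7441       496.4643       3,475.2502
  7       105.00        79.5234       556.6635       4,453.3080
  8     2,105.00     1,532.1999    12,257.5990     110,318.3913
  Σ                  2,161.2528    14,674.0446     124,523.7042
P = 2,161.2528.
Convexity = Σ t(t+1)·PV / [P·(1+y)²] = 124,523.7042 / (2,161.2528 × 1.082640) = 53.21846.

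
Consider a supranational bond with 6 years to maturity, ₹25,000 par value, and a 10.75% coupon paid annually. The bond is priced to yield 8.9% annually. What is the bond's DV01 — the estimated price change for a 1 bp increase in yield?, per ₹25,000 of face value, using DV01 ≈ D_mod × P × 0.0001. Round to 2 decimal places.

Periodic yield y = 0.089.
  t   CF        PV=CF/(1+0.089)^t    t·PV
  1     2,687.50     2,467.8604     2,467.8604
  2     2,687.50     2,266.1712     4,532.3424
  3     2,687.50     2,080.9653     6,242.8958
  4     2,687.50     1,910.8956     7,643.5823
  5     2,687.50     1,754.7250     8,773.6252
  6    27,687.50    16,600.3202    99,601.9212
  Σ                 27,080.9377   129,262.2273
P = 27,080.9377; D_Mac = 4.77318 yrs; D_mod = 4.38309 yrs.
DV01 ≈ 4.38309 × 27,080.9377 × 0.0001 = 11.869810.

₹11.87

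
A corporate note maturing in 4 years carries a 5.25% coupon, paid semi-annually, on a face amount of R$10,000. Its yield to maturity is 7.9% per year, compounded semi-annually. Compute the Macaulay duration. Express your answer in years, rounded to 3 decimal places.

Periodic yield y = 0.0395. Discount each cash flow and weight by its period:
  t   CF        PV=CF/(1+0.0395)^t    t·PV
  1       262.50       252.5253       252.5253
  2       262.50       242.9295       485.8591
  3       262.50       233.6984       701.0953
  4       262.50       224.8181       899.2725
  5       262.50       216.2753     1,081.3763
  6       262.50       208.0570     1,248.3420
  7       262.50       200.1510     1,401.0573
  8    10,262.50     7,527.6119    60,220.8953
  Σ                  9,106.0666    66,290.4231
Price P = Σ PV = 9,106.0666.
Macaulay duration = Σ(t·PV) / P = 66,290.4231 / 9,106.0666 = 7.27981 half-year periods.
In years: 7.27981 / 2 = 3.63990 years.

3.640 years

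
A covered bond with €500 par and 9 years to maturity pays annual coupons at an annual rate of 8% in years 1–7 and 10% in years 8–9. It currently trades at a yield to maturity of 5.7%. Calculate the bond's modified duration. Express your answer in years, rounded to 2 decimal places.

6.58 years

Periodic yield y = 0.057. First find Macaulay duration:
  t   CF        PV=CF/(1+0.057)^t    t·PV
  1        40.00        37.8430        37.8430
  2        40.00        35.8022        71.6044
  3        40.00        33.8715       101.6146
  4        40.00        32.0450       128.1799
  5        40.00        30.3169       151.5846
  6        40.00        28.6820       172.0923
  7        40.00        27.1353       189.9473
  8        50.00        32.0900       256.7202
  9       550.00       333.9549     3,005.5940
  Σ                    591.7409     4,115.1803
P = 591.7409; Macaulay duration = 4,115.1803 / 591.7409 = 6.95436 years.
Modified duration = D_Mac / (1 + y) = 6.95436 / 1.057 = 6.57934 years.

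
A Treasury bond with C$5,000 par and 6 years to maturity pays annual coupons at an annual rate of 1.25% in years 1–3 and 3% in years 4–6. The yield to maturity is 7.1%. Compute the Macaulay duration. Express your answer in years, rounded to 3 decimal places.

5.737 years

Periodic yield y = 0.071. Discount each cash flow and weight by its year:
  t   CF        PV=CF/(1+0.071)^t    t·PV
  1        62.50        58.3567        58.3567
  2        62.50        54.4880       108.9761
  3        62.50        50.8758       152.6275
  4       150.00       114.0075       456.0300
  5       150.00       106.4496       532.2478
  6     5,150.00     3,412.4823    20,474.8936
  Σ                  3,796.6599    21,783.1317
Price P = Σ PV = 3,796.6599.
Macaulay duration = Σ(t·PV) / P = 21,783.1317 / 3,796.6599 = 5.73745 years.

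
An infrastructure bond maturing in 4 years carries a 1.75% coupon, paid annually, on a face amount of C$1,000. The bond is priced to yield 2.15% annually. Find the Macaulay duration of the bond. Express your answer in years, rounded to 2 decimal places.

3.90 years

Periodic yield y = 0.0215. Discount each cash flow and weight by its year:
  t   CF        PV=CF/(1+0.0215)^t    t·PV
  1        17.50        17.1317        17.1317
  2        17.50        16.7711        33.5422
  3        17.50        16.4181        49.2543
  4     1,017.50       934.5035     3,738.0140
  Σ                    984.8244     3,837.9422
Price P = Σ PV = 984.8244.
Macaulay duration = Σ(t·PV) / P = 3,837.9422 / 984.8244 = 3.89708 years.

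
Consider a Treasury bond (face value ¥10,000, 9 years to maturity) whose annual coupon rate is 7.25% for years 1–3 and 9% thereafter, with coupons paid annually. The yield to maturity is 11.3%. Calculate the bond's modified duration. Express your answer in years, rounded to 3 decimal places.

5.908 years

Periodic yield y = 0.113. First find Macaulay duration:
  t   CF        PV=CF/(1+0.113)^t    t·PV
  1       725.00       651.3926       651.3926
  2       725.00       585.2584     1,170.5169
  3       725.00       525.8387     1,577.5160
  4       900.00       586.4917     2,345.9667
  5       900.00       526.9467     2,634.7335
  6       900.00       473.4472     2,840.6830
  7       900.00       425.3793     2,977.6551
  8       900.00       382.1917     3,057.5332
  9    10,900.00     4,158.8190    37,429.3710
  Σ                  8,315.7652    54,685.3680
P = 8,315.7652; Macaulay duration = 54,685.3680 / 8,315.7652 = 6.57611 years.
Modified duration = D_Mac / (1 + y) = 6.57611 / 1.113 = 5.90845 years.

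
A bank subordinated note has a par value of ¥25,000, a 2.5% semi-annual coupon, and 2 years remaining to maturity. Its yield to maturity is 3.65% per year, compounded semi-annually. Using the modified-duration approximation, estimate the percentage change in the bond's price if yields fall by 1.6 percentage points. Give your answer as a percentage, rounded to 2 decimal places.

+3.08%

Periodic yield y = 0.01825. Modified duration first:
  t   CF        PV=CF/(1+0.01825)^t    t·PV
  1       312.50       306.8991       306.8991
  2       312.50       301.3986       602.7971
  3       312.50       295.9966       887.9899
  4    25,312.50    23,546.0122    94,184.0490
  Σ                 24,450.3065    95,981.7351
P = 24,450.3065; D_Mac = 3.92558 half-year periods = 1.96279 yrs; D_mod = 1.96279/(1+0.01825) = 1.92761 yrs.
ΔP/P ≈ -D_mod · Δy = -1.92761 × (-0.016) = +0.030842 = +3.0842%.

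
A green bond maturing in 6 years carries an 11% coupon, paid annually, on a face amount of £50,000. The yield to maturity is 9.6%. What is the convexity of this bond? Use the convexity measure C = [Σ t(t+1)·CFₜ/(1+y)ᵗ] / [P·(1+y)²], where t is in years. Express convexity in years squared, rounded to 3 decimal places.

25.297

With y = 0.096:
  t   CF        PV=CF/(1+0.096)^t    t·PV        t(t+1)·PV
  1     5,500.00     5,018.2482     5,018.2482      10,036.4964
  2     5,500.00     4,578.6936     9,157.3872      27,472.1615
  3     5,500.00     4,177.6401    12,532.9204      50,131.6816
  4     5,500.00     3,811.7155    15,246.8618      76,234.3091
  5     5,500.00     3,477.8426    17,389.2128     104,335.2770
  6    55,500.00    32,020.6142   192,123.6853   1,344,865.7970
  Σ                 53,084.7541   251,468.3157   1,613,075.7226
P = 53,084.7541.
Convexity = Σ t(t+1)·PV / [P·(1+y)²] = 1,613,075.7226 / (53,084.7541 × 1.201216) = 25.29670.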